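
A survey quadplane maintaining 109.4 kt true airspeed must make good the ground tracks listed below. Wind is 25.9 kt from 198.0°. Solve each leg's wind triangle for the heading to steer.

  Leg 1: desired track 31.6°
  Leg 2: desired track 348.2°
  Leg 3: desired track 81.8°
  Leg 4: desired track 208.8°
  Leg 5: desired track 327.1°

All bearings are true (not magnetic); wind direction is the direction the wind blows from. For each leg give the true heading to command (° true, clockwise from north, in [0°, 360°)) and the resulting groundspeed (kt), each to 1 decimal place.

Leg 1: heading=34.8°, groundspeed=134.4 kt
Leg 2: heading=341.4°, groundspeed=131.1 kt
Leg 3: heading=94.1°, groundspeed=118.3 kt
Leg 4: heading=206.3°, groundspeed=83.9 kt
Leg 5: heading=316.5°, groundspeed=123.9 kt

Leg 1: desired track 31.6°; wind correction +3.2° → command heading 34.8°, groundspeed 134.4 kt
Leg 2: desired track 348.2°; wind correction -6.8° → command heading 341.4°, groundspeed 131.1 kt
Leg 3: desired track 81.8°; wind correction +12.3° → command heading 94.1°, groundspeed 118.3 kt
Leg 4: desired track 208.8°; wind correction -2.5° → command heading 206.3°, groundspeed 83.9 kt
Leg 5: desired track 327.1°; wind correction -10.6° → command heading 316.5°, groundspeed 123.9 kt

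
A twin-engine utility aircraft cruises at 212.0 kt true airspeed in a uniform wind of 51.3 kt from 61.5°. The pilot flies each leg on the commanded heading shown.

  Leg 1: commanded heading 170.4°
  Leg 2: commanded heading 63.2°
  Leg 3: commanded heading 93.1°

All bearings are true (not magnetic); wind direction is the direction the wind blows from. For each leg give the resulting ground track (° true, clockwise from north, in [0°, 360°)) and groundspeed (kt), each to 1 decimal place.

Leg 1: track=182.4°, groundspeed=233.7 kt
Leg 2: track=63.7°, groundspeed=160.7 kt
Leg 3: track=102.2°, groundspeed=170.4 kt

Leg 1: heading 170.4°; drift +12.0° → track 182.4°, groundspeed 233.7 kt
Leg 2: heading 63.2°; drift +0.5° → track 63.7°, groundspeed 160.7 kt
Leg 3: heading 93.1°; drift +9.1° → track 102.2°, groundspeed 170.4 kt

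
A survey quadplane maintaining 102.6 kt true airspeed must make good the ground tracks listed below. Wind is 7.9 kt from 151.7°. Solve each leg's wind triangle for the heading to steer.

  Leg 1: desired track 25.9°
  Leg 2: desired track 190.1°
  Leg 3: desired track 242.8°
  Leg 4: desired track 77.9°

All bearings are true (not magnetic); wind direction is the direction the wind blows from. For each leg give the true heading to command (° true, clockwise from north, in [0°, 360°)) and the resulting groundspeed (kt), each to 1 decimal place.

Leg 1: desired track 25.9°; wind correction +3.6° → command heading 29.5°, groundspeed 107.0 kt
Leg 2: desired track 190.1°; wind correction -2.7° → command heading 187.4°, groundspeed 96.3 kt
Leg 3: desired track 242.8°; wind correction -4.4° → command heading 238.4°, groundspeed 102.4 kt
Leg 4: desired track 77.9°; wind correction +4.2° → command heading 82.1°, groundspeed 100.1 kt

Leg 1: heading=29.5°, groundspeed=107.0 kt
Leg 2: heading=187.4°, groundspeed=96.3 kt
Leg 3: heading=238.4°, groundspeed=102.4 kt
Leg 4: heading=82.1°, groundspeed=100.1 kt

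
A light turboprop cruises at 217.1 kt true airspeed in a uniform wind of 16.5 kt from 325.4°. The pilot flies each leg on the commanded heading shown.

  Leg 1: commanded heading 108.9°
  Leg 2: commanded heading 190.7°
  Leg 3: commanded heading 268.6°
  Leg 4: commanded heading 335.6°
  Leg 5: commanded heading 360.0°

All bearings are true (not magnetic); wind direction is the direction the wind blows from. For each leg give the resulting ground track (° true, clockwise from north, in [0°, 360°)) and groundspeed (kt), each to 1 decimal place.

Leg 1: track=111.3°, groundspeed=230.6 kt
Leg 2: track=187.8°, groundspeed=229.0 kt
Leg 3: track=264.8°, groundspeed=208.5 kt
Leg 4: track=336.4°, groundspeed=200.9 kt
Leg 5: track=2.6°, groundspeed=203.7 kt

Leg 1: heading 108.9°; drift +2.4° → track 111.3°, groundspeed 230.6 kt
Leg 2: heading 190.7°; drift -2.9° → track 187.8°, groundspeed 229.0 kt
Leg 3: heading 268.6°; drift -3.8° → track 264.8°, groundspeed 208.5 kt
Leg 4: heading 335.6°; drift +0.8° → track 336.4°, groundspeed 200.9 kt
Leg 5: heading 360.0°; drift +2.6° → track 2.6°, groundspeed 203.7 kt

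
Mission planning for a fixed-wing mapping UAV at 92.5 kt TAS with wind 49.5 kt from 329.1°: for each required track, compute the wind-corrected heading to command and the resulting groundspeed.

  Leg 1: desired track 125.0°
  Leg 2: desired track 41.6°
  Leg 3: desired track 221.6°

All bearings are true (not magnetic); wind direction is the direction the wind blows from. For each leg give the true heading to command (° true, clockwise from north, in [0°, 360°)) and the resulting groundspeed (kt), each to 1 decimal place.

Leg 1: heading=112.4°, groundspeed=135.4 kt
Leg 2: heading=10.9°, groundspeed=64.7 kt
Leg 3: heading=252.3°, groundspeed=94.4 kt

Leg 1: desired track 125.0°; wind correction -12.6° → command heading 112.4°, groundspeed 135.4 kt
Leg 2: desired track 41.6°; wind correction -30.7° → command heading 10.9°, groundspeed 64.7 kt
Leg 3: desired track 221.6°; wind correction +30.7° → command heading 252.3°, groundspeed 94.4 kt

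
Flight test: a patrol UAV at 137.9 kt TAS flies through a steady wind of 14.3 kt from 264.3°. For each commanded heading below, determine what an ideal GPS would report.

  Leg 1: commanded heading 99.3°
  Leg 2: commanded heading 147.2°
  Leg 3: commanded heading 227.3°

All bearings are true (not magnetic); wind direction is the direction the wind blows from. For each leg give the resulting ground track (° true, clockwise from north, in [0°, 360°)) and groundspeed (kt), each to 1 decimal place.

Leg 1: heading 99.3°; drift -1.4° → track 97.9°, groundspeed 151.8 kt
Leg 2: heading 147.2°; drift -5.0° → track 142.2°, groundspeed 145.0 kt
Leg 3: heading 227.3°; drift -3.9° → track 223.4°, groundspeed 126.8 kt

Leg 1: track=97.9°, groundspeed=151.8 kt
Leg 2: track=142.2°, groundspeed=145.0 kt
Leg 3: track=223.4°, groundspeed=126.8 kt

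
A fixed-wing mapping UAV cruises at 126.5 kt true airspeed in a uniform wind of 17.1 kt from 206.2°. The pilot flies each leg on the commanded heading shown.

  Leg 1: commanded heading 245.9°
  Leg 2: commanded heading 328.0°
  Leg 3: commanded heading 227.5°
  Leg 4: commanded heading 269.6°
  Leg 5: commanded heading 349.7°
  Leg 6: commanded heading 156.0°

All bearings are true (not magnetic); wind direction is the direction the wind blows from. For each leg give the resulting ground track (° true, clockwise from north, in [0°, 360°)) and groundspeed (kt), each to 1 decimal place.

Leg 1: heading 245.9°; drift +5.5° → track 251.4°, groundspeed 113.9 kt
Leg 2: heading 328.0°; drift +6.1° → track 334.1°, groundspeed 136.3 kt
Leg 3: heading 227.5°; drift +3.2° → track 230.7°, groundspeed 110.7 kt
Leg 4: heading 269.6°; drift +7.3° → track 276.9°, groundspeed 119.8 kt
Leg 5: heading 349.7°; drift +4.1° → track 353.8°, groundspeed 140.6 kt
Leg 6: heading 156.0°; drift -6.5° → track 149.5°, groundspeed 116.3 kt

Leg 1: track=251.4°, groundspeed=113.9 kt
Leg 2: track=334.1°, groundspeed=136.3 kt
Leg 3: track=230.7°, groundspeed=110.7 kt
Leg 4: track=276.9°, groundspeed=119.8 kt
Leg 5: track=353.8°, groundspeed=140.6 kt
Leg 6: track=149.5°, groundspeed=116.3 kt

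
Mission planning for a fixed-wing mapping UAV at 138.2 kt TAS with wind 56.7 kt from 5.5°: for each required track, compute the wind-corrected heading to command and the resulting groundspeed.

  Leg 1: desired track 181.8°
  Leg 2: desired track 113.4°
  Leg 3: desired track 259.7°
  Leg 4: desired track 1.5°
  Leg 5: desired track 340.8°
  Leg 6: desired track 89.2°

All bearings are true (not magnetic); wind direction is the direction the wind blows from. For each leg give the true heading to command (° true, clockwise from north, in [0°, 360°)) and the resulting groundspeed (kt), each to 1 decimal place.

Leg 1: heading=180.3°, groundspeed=194.7 kt
Leg 2: heading=90.4°, groundspeed=144.7 kt
Leg 3: heading=283.0°, groundspeed=142.4 kt
Leg 4: heading=3.1°, groundspeed=81.6 kt
Leg 5: heading=350.7°, groundspeed=84.6 kt
Leg 6: heading=65.1°, groundspeed=120.0 kt

Leg 1: desired track 181.8°; wind correction -1.5° → command heading 180.3°, groundspeed 194.7 kt
Leg 2: desired track 113.4°; wind correction -23.0° → command heading 90.4°, groundspeed 144.7 kt
Leg 3: desired track 259.7°; wind correction +23.3° → command heading 283.0°, groundspeed 142.4 kt
Leg 4: desired track 1.5°; wind correction +1.6° → command heading 3.1°, groundspeed 81.6 kt
Leg 5: desired track 340.8°; wind correction +9.9° → command heading 350.7°, groundspeed 84.6 kt
Leg 6: desired track 89.2°; wind correction -24.1° → command heading 65.1°, groundspeed 120.0 kt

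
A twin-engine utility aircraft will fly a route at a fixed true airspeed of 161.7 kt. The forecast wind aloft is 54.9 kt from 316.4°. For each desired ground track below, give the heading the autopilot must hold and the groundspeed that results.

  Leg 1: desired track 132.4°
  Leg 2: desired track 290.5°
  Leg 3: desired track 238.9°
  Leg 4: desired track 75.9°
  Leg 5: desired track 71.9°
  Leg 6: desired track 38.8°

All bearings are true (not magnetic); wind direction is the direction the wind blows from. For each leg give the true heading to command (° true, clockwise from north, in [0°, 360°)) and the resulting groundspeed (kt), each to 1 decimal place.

Leg 1: heading=131.0°, groundspeed=216.4 kt
Leg 2: heading=299.0°, groundspeed=110.5 kt
Leg 3: heading=258.3°, groundspeed=140.7 kt
Leg 4: heading=58.7°, groundspeed=181.5 kt
Leg 5: heading=54.1°, groundspeed=177.6 kt
Leg 6: heading=19.1°, groundspeed=145.0 kt

Leg 1: desired track 132.4°; wind correction -1.4° → command heading 131.0°, groundspeed 216.4 kt
Leg 2: desired track 290.5°; wind correction +8.5° → command heading 299.0°, groundspeed 110.5 kt
Leg 3: desired track 238.9°; wind correction +19.4° → command heading 258.3°, groundspeed 140.7 kt
Leg 4: desired track 75.9°; wind correction -17.2° → command heading 58.7°, groundspeed 181.5 kt
Leg 5: desired track 71.9°; wind correction -17.8° → command heading 54.1°, groundspeed 177.6 kt
Leg 6: desired track 38.8°; wind correction -19.7° → command heading 19.1°, groundspeed 145.0 kt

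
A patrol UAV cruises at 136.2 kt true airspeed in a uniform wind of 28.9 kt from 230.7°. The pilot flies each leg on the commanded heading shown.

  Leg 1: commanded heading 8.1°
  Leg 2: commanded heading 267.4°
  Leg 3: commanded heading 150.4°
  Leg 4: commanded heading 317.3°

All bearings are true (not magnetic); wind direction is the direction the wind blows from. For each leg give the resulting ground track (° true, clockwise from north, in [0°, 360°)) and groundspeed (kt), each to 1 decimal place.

Leg 1: heading 8.1°; drift +7.1° → track 15.2°, groundspeed 158.7 kt
Leg 2: heading 267.4°; drift +8.7° → track 276.1°, groundspeed 114.3 kt
Leg 3: heading 150.4°; drift -12.2° → track 138.2°, groundspeed 134.4 kt
Leg 4: heading 317.3°; drift +12.1° → track 329.4°, groundspeed 137.5 kt

Leg 1: track=15.2°, groundspeed=158.7 kt
Leg 2: track=276.1°, groundspeed=114.3 kt
Leg 3: track=138.2°, groundspeed=134.4 kt
Leg 4: track=329.4°, groundspeed=137.5 kt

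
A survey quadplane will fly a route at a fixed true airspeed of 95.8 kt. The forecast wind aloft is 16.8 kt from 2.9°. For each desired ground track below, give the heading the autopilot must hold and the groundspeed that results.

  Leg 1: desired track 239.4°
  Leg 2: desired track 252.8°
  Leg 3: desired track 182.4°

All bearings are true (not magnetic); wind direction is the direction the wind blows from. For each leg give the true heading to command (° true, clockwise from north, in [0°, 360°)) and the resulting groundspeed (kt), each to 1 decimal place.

Leg 1: heading=247.8°, groundspeed=104.0 kt
Leg 2: heading=262.3°, groundspeed=100.3 kt
Leg 3: heading=182.3°, groundspeed=112.6 kt

Leg 1: desired track 239.4°; wind correction +8.4° → command heading 247.8°, groundspeed 104.0 kt
Leg 2: desired track 252.8°; wind correction +9.5° → command heading 262.3°, groundspeed 100.3 kt
Leg 3: desired track 182.4°; wind correction -0.1° → command heading 182.3°, groundspeed 112.6 kt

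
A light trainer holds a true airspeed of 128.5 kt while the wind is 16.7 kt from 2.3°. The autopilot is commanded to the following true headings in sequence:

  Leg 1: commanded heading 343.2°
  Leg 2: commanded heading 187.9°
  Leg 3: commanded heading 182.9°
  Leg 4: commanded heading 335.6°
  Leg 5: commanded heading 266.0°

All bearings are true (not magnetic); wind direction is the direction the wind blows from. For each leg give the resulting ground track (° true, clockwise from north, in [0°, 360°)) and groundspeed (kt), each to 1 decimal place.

Leg 1: track=340.4°, groundspeed=112.9 kt
Leg 2: track=187.3°, groundspeed=145.1 kt
Leg 3: track=182.8°, groundspeed=145.2 kt
Leg 4: track=331.8°, groundspeed=113.8 kt
Leg 5: track=258.7°, groundspeed=131.4 kt

Leg 1: heading 343.2°; drift -2.8° → track 340.4°, groundspeed 112.9 kt
Leg 2: heading 187.9°; drift -0.6° → track 187.3°, groundspeed 145.1 kt
Leg 3: heading 182.9°; drift -0.1° → track 182.8°, groundspeed 145.2 kt
Leg 4: heading 335.6°; drift -3.8° → track 331.8°, groundspeed 113.8 kt
Leg 5: heading 266.0°; drift -7.3° → track 258.7°, groundspeed 131.4 kt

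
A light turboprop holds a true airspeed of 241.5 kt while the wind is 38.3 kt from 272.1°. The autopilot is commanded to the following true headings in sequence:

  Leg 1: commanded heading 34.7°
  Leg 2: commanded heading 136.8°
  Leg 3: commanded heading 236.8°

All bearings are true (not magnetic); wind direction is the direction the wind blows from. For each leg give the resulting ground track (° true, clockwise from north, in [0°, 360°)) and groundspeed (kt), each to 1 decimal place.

Leg 1: heading 34.7°; drift +7.0° → track 41.7°, groundspeed 264.1 kt
Leg 2: heading 136.8°; drift -5.7° → track 131.1°, groundspeed 270.1 kt
Leg 3: heading 236.8°; drift -6.0° → track 230.8°, groundspeed 211.4 kt

Leg 1: track=41.7°, groundspeed=264.1 kt
Leg 2: track=131.1°, groundspeed=270.1 kt
Leg 3: track=230.8°, groundspeed=211.4 kt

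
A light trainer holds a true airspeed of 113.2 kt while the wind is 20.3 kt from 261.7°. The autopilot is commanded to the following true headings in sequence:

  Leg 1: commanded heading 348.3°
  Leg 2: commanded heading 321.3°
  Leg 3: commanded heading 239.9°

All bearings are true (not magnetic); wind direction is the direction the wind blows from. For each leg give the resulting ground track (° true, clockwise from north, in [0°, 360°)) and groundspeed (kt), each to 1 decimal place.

Leg 1: heading 348.3°; drift +10.3° → track 358.6°, groundspeed 113.8 kt
Leg 2: heading 321.3°; drift +9.7° → track 331.0°, groundspeed 104.4 kt
Leg 3: heading 239.9°; drift -4.6° → track 235.3°, groundspeed 94.7 kt

Leg 1: track=358.6°, groundspeed=113.8 kt
Leg 2: track=331.0°, groundspeed=104.4 kt
Leg 3: track=235.3°, groundspeed=94.7 kt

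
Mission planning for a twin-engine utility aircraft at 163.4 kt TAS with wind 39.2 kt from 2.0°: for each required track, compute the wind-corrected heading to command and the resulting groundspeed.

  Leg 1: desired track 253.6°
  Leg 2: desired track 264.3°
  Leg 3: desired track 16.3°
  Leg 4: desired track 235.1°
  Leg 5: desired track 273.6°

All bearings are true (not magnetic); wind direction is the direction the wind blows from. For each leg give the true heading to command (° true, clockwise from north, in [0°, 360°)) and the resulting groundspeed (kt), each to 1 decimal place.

Leg 1: heading=266.8°, groundspeed=171.5 kt
Leg 2: heading=278.1°, groundspeed=164.0 kt
Leg 3: heading=12.9°, groundspeed=125.1 kt
Leg 4: heading=246.2°, groundspeed=183.9 kt
Leg 5: heading=287.5°, groundspeed=157.5 kt

Leg 1: desired track 253.6°; wind correction +13.2° → command heading 266.8°, groundspeed 171.5 kt
Leg 2: desired track 264.3°; wind correction +13.8° → command heading 278.1°, groundspeed 164.0 kt
Leg 3: desired track 16.3°; wind correction -3.4° → command heading 12.9°, groundspeed 125.1 kt
Leg 4: desired track 235.1°; wind correction +11.1° → command heading 246.2°, groundspeed 183.9 kt
Leg 5: desired track 273.6°; wind correction +13.9° → command heading 287.5°, groundspeed 157.5 kt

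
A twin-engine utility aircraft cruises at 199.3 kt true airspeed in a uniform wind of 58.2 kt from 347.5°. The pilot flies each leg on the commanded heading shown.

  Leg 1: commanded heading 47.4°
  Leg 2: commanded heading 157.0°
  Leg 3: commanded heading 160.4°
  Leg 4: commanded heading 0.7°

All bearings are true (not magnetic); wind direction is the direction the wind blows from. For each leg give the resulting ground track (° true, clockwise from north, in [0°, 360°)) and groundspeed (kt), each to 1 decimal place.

Leg 1: heading 47.4°; drift +16.5° → track 63.9°, groundspeed 177.4 kt
Leg 2: heading 157.0°; drift +2.4° → track 159.4°, groundspeed 256.7 kt
Leg 3: heading 160.4°; drift +1.6° → track 162.0°, groundspeed 257.2 kt
Leg 4: heading 0.7°; drift +5.3° → track 6.0°, groundspeed 143.3 kt

Leg 1: track=63.9°, groundspeed=177.4 kt
Leg 2: track=159.4°, groundspeed=256.7 kt
Leg 3: track=162.0°, groundspeed=257.2 kt
Leg 4: track=6.0°, groundspeed=143.3 kt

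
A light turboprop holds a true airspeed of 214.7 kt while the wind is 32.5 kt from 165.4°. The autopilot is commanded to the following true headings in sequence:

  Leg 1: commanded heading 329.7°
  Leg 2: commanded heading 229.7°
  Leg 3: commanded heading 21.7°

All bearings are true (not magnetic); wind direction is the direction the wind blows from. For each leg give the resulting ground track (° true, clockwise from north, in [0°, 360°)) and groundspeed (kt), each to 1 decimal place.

Leg 1: track=331.7°, groundspeed=246.1 kt
Leg 2: track=238.0°, groundspeed=202.7 kt
Leg 3: track=17.1°, groundspeed=241.7 kt

Leg 1: heading 329.7°; drift +2.0° → track 331.7°, groundspeed 246.1 kt
Leg 2: heading 229.7°; drift +8.3° → track 238.0°, groundspeed 202.7 kt
Leg 3: heading 21.7°; drift -4.6° → track 17.1°, groundspeed 241.7 kt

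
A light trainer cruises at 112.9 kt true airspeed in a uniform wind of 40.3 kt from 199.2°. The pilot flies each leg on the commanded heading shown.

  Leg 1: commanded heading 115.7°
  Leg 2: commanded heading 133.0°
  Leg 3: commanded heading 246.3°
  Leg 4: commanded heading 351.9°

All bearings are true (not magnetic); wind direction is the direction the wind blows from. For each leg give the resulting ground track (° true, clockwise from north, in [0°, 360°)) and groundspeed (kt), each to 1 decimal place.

Leg 1: heading 115.7°; drift -20.3° → track 95.4°, groundspeed 115.5 kt
Leg 2: heading 133.0°; drift -20.9° → track 112.1°, groundspeed 103.4 kt
Leg 3: heading 246.3°; drift +19.1° → track 265.4°, groundspeed 90.4 kt
Leg 4: heading 351.9°; drift +7.1° → track 359.0°, groundspeed 149.9 kt

Leg 1: track=95.4°, groundspeed=115.5 kt
Leg 2: track=112.1°, groundspeed=103.4 kt
Leg 3: track=265.4°, groundspeed=90.4 kt
Leg 4: track=359.0°, groundspeed=149.9 kt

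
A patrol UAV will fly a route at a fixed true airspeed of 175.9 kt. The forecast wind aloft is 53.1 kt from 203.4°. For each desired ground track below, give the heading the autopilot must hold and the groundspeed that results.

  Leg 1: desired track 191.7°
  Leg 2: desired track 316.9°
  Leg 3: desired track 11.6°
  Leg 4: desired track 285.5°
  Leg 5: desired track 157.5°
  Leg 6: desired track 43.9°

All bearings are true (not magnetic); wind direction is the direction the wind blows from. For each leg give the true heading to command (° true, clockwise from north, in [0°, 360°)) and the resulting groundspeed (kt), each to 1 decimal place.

Leg 1: desired track 191.7°; wind correction +3.5° → command heading 195.2°, groundspeed 123.6 kt
Leg 2: desired track 316.9°; wind correction -16.1° → command heading 300.8°, groundspeed 190.2 kt
Leg 3: desired track 11.6°; wind correction -3.5° → command heading 8.1°, groundspeed 227.5 kt
Leg 4: desired track 285.5°; wind correction -17.4° → command heading 268.1°, groundspeed 160.6 kt
Leg 5: desired track 157.5°; wind correction +12.5° → command heading 170.0°, groundspeed 134.8 kt
Leg 6: desired track 43.9°; wind correction +6.1° → command heading 50.0°, groundspeed 224.7 kt

Leg 1: heading=195.2°, groundspeed=123.6 kt
Leg 2: heading=300.8°, groundspeed=190.2 kt
Leg 3: heading=8.1°, groundspeed=227.5 kt
Leg 4: heading=268.1°, groundspeed=160.6 kt
Leg 5: heading=170.0°, groundspeed=134.8 kt
Leg 6: heading=50.0°, groundspeed=224.7 kt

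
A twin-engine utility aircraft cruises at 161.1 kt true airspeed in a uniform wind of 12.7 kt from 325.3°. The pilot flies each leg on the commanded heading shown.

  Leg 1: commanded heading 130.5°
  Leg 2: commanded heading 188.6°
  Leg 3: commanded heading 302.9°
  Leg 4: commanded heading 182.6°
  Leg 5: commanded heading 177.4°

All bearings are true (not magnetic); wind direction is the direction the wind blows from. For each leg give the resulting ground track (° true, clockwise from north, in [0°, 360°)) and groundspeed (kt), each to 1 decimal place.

Leg 1: track=131.6°, groundspeed=173.4 kt
Leg 2: track=185.7°, groundspeed=170.6 kt
Leg 3: track=301.0°, groundspeed=149.4 kt
Leg 4: track=180.0°, groundspeed=171.4 kt
Leg 5: track=175.2°, groundspeed=172.0 kt

Leg 1: heading 130.5°; drift +1.1° → track 131.6°, groundspeed 173.4 kt
Leg 2: heading 188.6°; drift -2.9° → track 185.7°, groundspeed 170.6 kt
Leg 3: heading 302.9°; drift -1.9° → track 301.0°, groundspeed 149.4 kt
Leg 4: heading 182.6°; drift -2.6° → track 180.0°, groundspeed 171.4 kt
Leg 5: heading 177.4°; drift -2.2° → track 175.2°, groundspeed 172.0 kt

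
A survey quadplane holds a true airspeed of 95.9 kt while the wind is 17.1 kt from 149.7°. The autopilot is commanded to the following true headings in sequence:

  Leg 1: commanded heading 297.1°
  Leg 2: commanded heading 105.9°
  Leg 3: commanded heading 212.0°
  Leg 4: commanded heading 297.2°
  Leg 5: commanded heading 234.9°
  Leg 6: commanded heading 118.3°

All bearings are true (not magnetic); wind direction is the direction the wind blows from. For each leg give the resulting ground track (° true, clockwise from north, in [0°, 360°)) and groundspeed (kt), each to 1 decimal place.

Leg 1: track=301.9°, groundspeed=110.7 kt
Leg 2: track=97.8°, groundspeed=84.4 kt
Leg 3: track=221.8°, groundspeed=89.2 kt
Leg 4: track=302.0°, groundspeed=110.7 kt
Leg 5: track=245.1°, groundspeed=96.0 kt
Leg 6: track=112.0°, groundspeed=81.8 kt

Leg 1: heading 297.1°; drift +4.8° → track 301.9°, groundspeed 110.7 kt
Leg 2: heading 105.9°; drift -8.1° → track 97.8°, groundspeed 84.4 kt
Leg 3: heading 212.0°; drift +9.8° → track 221.8°, groundspeed 89.2 kt
Leg 4: heading 297.2°; drift +4.8° → track 302.0°, groundspeed 110.7 kt
Leg 5: heading 234.9°; drift +10.2° → track 245.1°, groundspeed 96.0 kt
Leg 6: heading 118.3°; drift -6.3° → track 112.0°, groundspeed 81.8 kt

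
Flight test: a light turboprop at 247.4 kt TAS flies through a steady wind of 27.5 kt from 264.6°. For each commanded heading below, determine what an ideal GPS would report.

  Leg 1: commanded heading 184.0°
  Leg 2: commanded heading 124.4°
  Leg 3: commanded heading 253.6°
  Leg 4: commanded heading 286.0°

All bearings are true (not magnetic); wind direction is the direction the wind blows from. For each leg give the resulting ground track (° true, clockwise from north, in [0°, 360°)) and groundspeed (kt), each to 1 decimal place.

Leg 1: track=177.6°, groundspeed=244.4 kt
Leg 2: track=120.6°, groundspeed=269.1 kt
Leg 3: track=252.2°, groundspeed=220.5 kt
Leg 4: track=288.6°, groundspeed=222.0 kt

Leg 1: heading 184.0°; drift -6.4° → track 177.6°, groundspeed 244.4 kt
Leg 2: heading 124.4°; drift -3.8° → track 120.6°, groundspeed 269.1 kt
Leg 3: heading 253.6°; drift -1.4° → track 252.2°, groundspeed 220.5 kt
Leg 4: heading 286.0°; drift +2.6° → track 288.6°, groundspeed 222.0 kt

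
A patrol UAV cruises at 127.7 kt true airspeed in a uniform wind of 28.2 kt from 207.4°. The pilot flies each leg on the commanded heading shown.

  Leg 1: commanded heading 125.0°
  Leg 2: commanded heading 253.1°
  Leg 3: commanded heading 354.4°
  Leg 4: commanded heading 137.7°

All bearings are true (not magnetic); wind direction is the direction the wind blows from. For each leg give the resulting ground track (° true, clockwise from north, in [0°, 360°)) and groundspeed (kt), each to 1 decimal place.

Leg 1: track=112.3°, groundspeed=127.1 kt
Leg 2: track=263.7°, groundspeed=109.9 kt
Leg 3: track=0.2°, groundspeed=152.1 kt
Leg 4: track=125.1°, groundspeed=120.8 kt

Leg 1: heading 125.0°; drift -12.7° → track 112.3°, groundspeed 127.1 kt
Leg 2: heading 253.1°; drift +10.6° → track 263.7°, groundspeed 109.9 kt
Leg 3: heading 354.4°; drift +5.8° → track 0.2°, groundspeed 152.1 kt
Leg 4: heading 137.7°; drift -12.6° → track 125.1°, groundspeed 120.8 kt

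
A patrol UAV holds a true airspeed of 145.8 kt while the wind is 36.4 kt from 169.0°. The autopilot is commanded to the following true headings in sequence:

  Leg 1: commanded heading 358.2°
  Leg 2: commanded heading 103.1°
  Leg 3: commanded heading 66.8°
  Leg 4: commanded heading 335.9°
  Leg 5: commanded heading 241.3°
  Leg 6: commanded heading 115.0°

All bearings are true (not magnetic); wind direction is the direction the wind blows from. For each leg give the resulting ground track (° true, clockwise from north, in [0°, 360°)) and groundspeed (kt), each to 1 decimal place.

Leg 1: heading 358.2°; drift -1.8° → track 356.4°, groundspeed 181.8 kt
Leg 2: heading 103.1°; drift -14.2° → track 88.9°, groundspeed 135.1 kt
Leg 3: heading 66.8°; drift -13.1° → track 53.7°, groundspeed 157.6 kt
Leg 4: heading 335.9°; drift +2.6° → track 338.5°, groundspeed 181.4 kt
Leg 5: heading 241.3°; drift +14.4° → track 255.7°, groundspeed 139.1 kt
Leg 6: heading 115.0°; drift -13.3° → track 101.7°, groundspeed 127.8 kt

Leg 1: track=356.4°, groundspeed=181.8 kt
Leg 2: track=88.9°, groundspeed=135.1 kt
Leg 3: track=53.7°, groundspeed=157.6 kt
Leg 4: track=338.5°, groundspeed=181.4 kt
Leg 5: track=255.7°, groundspeed=139.1 kt
Leg 6: track=101.7°, groundspeed=127.8 kt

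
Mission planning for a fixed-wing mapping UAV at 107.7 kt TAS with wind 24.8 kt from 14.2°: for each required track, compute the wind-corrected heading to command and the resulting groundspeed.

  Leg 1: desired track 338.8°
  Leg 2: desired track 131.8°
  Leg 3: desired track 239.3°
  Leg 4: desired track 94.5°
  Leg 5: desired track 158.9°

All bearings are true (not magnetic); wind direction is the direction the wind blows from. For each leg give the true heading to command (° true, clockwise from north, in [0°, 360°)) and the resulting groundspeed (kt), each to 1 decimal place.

Leg 1: heading=346.5°, groundspeed=86.5 kt
Leg 2: heading=120.0°, groundspeed=116.9 kt
Leg 3: heading=248.7°, groundspeed=123.8 kt
Leg 4: heading=81.4°, groundspeed=100.7 kt
Leg 5: heading=151.3°, groundspeed=127.0 kt

Leg 1: desired track 338.8°; wind correction +7.7° → command heading 346.5°, groundspeed 86.5 kt
Leg 2: desired track 131.8°; wind correction -11.8° → command heading 120.0°, groundspeed 116.9 kt
Leg 3: desired track 239.3°; wind correction +9.4° → command heading 248.7°, groundspeed 123.8 kt
Leg 4: desired track 94.5°; wind correction -13.1° → command heading 81.4°, groundspeed 100.7 kt
Leg 5: desired track 158.9°; wind correction -7.6° → command heading 151.3°, groundspeed 127.0 kt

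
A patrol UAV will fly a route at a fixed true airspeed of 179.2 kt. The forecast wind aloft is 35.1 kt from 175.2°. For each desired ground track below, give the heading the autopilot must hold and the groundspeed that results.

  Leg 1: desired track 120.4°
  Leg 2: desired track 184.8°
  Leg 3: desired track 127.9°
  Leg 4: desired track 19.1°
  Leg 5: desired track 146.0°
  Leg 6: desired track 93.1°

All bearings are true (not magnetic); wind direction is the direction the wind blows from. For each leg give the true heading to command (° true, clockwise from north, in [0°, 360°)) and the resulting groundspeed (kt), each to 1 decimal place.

Leg 1: heading=129.6°, groundspeed=156.7 kt
Leg 2: heading=182.9°, groundspeed=144.5 kt
Leg 3: heading=136.2°, groundspeed=153.5 kt
Leg 4: heading=23.7°, groundspeed=210.7 kt
Leg 5: heading=151.5°, groundspeed=147.7 kt
Leg 6: heading=104.3°, groundspeed=171.0 kt

Leg 1: desired track 120.4°; wind correction +9.2° → command heading 129.6°, groundspeed 156.7 kt
Leg 2: desired track 184.8°; wind correction -1.9° → command heading 182.9°, groundspeed 144.5 kt
Leg 3: desired track 127.9°; wind correction +8.3° → command heading 136.2°, groundspeed 153.5 kt
Leg 4: desired track 19.1°; wind correction +4.6° → command heading 23.7°, groundspeed 210.7 kt
Leg 5: desired track 146.0°; wind correction +5.5° → command heading 151.5°, groundspeed 147.7 kt
Leg 6: desired track 93.1°; wind correction +11.2° → command heading 104.3°, groundspeed 171.0 kt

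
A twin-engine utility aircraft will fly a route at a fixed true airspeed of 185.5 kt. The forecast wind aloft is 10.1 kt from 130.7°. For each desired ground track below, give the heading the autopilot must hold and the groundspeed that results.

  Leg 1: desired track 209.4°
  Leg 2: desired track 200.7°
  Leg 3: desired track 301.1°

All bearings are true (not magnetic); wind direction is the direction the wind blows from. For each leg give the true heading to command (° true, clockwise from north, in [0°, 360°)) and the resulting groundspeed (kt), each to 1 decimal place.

Leg 1: desired track 209.4°; wind correction -3.1° → command heading 206.3°, groundspeed 183.3 kt
Leg 2: desired track 200.7°; wind correction -2.9° → command heading 197.8°, groundspeed 181.8 kt
Leg 3: desired track 301.1°; wind correction -0.5° → command heading 300.6°, groundspeed 195.5 kt

Leg 1: heading=206.3°, groundspeed=183.3 kt
Leg 2: heading=197.8°, groundspeed=181.8 kt
Leg 3: heading=300.6°, groundspeed=195.5 kt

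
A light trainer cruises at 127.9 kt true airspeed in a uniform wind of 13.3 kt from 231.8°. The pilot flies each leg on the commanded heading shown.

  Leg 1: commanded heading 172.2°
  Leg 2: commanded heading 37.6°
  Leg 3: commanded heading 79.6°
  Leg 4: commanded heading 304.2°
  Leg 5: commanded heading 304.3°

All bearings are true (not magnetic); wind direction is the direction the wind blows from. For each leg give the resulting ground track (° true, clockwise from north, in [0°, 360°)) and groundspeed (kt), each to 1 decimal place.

Leg 1: track=166.8°, groundspeed=121.7 kt
Leg 2: track=38.9°, groundspeed=140.8 kt
Leg 3: track=77.1°, groundspeed=139.8 kt
Leg 4: track=310.0°, groundspeed=124.5 kt
Leg 5: track=310.1°, groundspeed=124.5 kt

Leg 1: heading 172.2°; drift -5.4° → track 166.8°, groundspeed 121.7 kt
Leg 2: heading 37.6°; drift +1.3° → track 38.9°, groundspeed 140.8 kt
Leg 3: heading 79.6°; drift -2.5° → track 77.1°, groundspeed 139.8 kt
Leg 4: heading 304.2°; drift +5.8° → track 310.0°, groundspeed 124.5 kt
Leg 5: heading 304.3°; drift +5.8° → track 310.1°, groundspeed 124.5 kt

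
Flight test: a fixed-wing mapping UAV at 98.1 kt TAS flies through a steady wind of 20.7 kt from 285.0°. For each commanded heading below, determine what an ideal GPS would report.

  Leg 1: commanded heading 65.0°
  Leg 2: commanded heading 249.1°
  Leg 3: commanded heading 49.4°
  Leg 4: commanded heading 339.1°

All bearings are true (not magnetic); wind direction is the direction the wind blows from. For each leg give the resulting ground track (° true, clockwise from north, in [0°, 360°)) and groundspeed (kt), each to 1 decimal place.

Leg 1: heading 65.0°; drift +6.7° → track 71.7°, groundspeed 114.7 kt
Leg 2: heading 249.1°; drift -8.5° → track 240.6°, groundspeed 82.2 kt
Leg 3: heading 49.4°; drift +8.8° → track 58.2°, groundspeed 111.1 kt
Leg 4: heading 339.1°; drift +11.0° → track 350.1°, groundspeed 87.6 kt

Leg 1: track=71.7°, groundspeed=114.7 kt
Leg 2: track=240.6°, groundspeed=82.2 kt
Leg 3: track=58.2°, groundspeed=111.1 kt
Leg 4: track=350.1°, groundspeed=87.6 kt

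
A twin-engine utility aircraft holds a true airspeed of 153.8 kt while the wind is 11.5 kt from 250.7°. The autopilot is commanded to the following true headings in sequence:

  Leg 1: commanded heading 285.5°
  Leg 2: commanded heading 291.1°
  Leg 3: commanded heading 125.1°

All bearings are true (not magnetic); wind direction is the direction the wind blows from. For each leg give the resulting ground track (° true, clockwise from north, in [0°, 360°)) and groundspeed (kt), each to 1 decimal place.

Leg 1: track=288.1°, groundspeed=144.5 kt
Leg 2: track=294.0°, groundspeed=145.2 kt
Leg 3: track=121.8°, groundspeed=160.8 kt

Leg 1: heading 285.5°; drift +2.6° → track 288.1°, groundspeed 144.5 kt
Leg 2: heading 291.1°; drift +2.9° → track 294.0°, groundspeed 145.2 kt
Leg 3: heading 125.1°; drift -3.3° → track 121.8°, groundspeed 160.8 kt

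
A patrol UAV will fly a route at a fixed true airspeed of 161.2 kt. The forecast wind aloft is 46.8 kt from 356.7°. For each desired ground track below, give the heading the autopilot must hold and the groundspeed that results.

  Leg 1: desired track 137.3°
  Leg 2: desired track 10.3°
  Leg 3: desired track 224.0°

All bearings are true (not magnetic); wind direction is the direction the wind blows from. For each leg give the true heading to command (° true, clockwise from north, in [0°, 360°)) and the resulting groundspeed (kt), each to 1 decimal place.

Leg 1: desired track 137.3°; wind correction -10.6° → command heading 126.7°, groundspeed 194.6 kt
Leg 2: desired track 10.3°; wind correction -3.9° → command heading 6.4°, groundspeed 115.3 kt
Leg 3: desired track 224.0°; wind correction +12.3° → command heading 236.3°, groundspeed 189.2 kt

Leg 1: heading=126.7°, groundspeed=194.6 kt
Leg 2: heading=6.4°, groundspeed=115.3 kt
Leg 3: heading=236.3°, groundspeed=189.2 kt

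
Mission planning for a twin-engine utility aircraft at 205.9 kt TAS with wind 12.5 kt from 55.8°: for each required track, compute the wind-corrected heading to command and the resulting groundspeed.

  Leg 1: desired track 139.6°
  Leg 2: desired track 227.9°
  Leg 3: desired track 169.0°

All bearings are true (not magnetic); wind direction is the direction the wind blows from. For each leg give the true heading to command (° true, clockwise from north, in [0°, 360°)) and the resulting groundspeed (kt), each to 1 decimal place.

Leg 1: heading=136.1°, groundspeed=204.2 kt
Leg 2: heading=227.4°, groundspeed=218.3 kt
Leg 3: heading=165.8°, groundspeed=210.5 kt

Leg 1: desired track 139.6°; wind correction -3.5° → command heading 136.1°, groundspeed 204.2 kt
Leg 2: desired track 227.9°; wind correction -0.5° → command heading 227.4°, groundspeed 218.3 kt
Leg 3: desired track 169.0°; wind correction -3.2° → command heading 165.8°, groundspeed 210.5 kt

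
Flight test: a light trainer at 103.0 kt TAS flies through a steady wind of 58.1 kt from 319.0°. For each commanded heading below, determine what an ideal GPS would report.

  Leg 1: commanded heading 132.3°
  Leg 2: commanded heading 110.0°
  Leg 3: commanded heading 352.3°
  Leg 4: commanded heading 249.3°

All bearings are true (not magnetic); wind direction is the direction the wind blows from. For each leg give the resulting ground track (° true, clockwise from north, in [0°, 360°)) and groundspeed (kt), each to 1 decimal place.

Leg 1: track=134.7°, groundspeed=160.8 kt
Leg 2: track=120.4°, groundspeed=156.4 kt
Leg 3: track=22.7°, groundspeed=63.1 kt
Leg 4: track=216.0°, groundspeed=99.2 kt

Leg 1: heading 132.3°; drift +2.4° → track 134.7°, groundspeed 160.8 kt
Leg 2: heading 110.0°; drift +10.4° → track 120.4°, groundspeed 156.4 kt
Leg 3: heading 352.3°; drift +30.4° → track 22.7°, groundspeed 63.1 kt
Leg 4: heading 249.3°; drift -33.3° → track 216.0°, groundspeed 99.2 kt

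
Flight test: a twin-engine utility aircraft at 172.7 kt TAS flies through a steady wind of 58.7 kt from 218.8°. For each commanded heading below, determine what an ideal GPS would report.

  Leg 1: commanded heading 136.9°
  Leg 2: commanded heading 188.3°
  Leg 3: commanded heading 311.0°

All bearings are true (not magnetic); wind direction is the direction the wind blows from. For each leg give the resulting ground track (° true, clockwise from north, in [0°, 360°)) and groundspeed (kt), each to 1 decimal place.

Leg 1: heading 136.9°; drift -19.5° → track 117.4°, groundspeed 174.4 kt
Leg 2: heading 188.3°; drift -13.7° → track 174.6°, groundspeed 125.7 kt
Leg 3: heading 311.0°; drift +18.5° → track 329.5°, groundspeed 184.5 kt

Leg 1: track=117.4°, groundspeed=174.4 kt
Leg 2: track=174.6°, groundspeed=125.7 kt
Leg 3: track=329.5°, groundspeed=184.5 kt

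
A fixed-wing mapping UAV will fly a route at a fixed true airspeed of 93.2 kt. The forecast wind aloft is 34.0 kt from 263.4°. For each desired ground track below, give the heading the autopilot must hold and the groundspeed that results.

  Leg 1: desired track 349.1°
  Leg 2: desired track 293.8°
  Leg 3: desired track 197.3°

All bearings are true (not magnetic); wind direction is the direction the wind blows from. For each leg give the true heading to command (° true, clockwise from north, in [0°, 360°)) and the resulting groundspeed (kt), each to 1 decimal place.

Leg 1: heading=327.8°, groundspeed=84.3 kt
Leg 2: heading=283.2°, groundspeed=62.3 kt
Leg 3: heading=216.8°, groundspeed=74.1 kt

Leg 1: desired track 349.1°; wind correction -21.3° → command heading 327.8°, groundspeed 84.3 kt
Leg 2: desired track 293.8°; wind correction -10.6° → command heading 283.2°, groundspeed 62.3 kt
Leg 3: desired track 197.3°; wind correction +19.5° → command heading 216.8°, groundspeed 74.1 kt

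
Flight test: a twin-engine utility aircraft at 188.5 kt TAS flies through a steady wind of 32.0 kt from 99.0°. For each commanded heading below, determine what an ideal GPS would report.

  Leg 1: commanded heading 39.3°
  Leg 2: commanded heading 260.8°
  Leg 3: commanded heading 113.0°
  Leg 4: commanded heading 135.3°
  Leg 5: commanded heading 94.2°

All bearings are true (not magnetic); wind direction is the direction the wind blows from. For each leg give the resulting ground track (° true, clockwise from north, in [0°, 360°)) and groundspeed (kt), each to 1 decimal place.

Leg 1: track=30.2°, groundspeed=174.6 kt
Leg 2: track=263.4°, groundspeed=219.1 kt
Leg 3: track=115.8°, groundspeed=157.6 kt
Leg 4: track=141.9°, groundspeed=163.8 kt
Leg 5: track=93.2°, groundspeed=156.6 kt

Leg 1: heading 39.3°; drift -9.1° → track 30.2°, groundspeed 174.6 kt
Leg 2: heading 260.8°; drift +2.6° → track 263.4°, groundspeed 219.1 kt
Leg 3: heading 113.0°; drift +2.8° → track 115.8°, groundspeed 157.6 kt
Leg 4: heading 135.3°; drift +6.6° → track 141.9°, groundspeed 163.8 kt
Leg 5: heading 94.2°; drift -1.0° → track 93.2°, groundspeed 156.6 kt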